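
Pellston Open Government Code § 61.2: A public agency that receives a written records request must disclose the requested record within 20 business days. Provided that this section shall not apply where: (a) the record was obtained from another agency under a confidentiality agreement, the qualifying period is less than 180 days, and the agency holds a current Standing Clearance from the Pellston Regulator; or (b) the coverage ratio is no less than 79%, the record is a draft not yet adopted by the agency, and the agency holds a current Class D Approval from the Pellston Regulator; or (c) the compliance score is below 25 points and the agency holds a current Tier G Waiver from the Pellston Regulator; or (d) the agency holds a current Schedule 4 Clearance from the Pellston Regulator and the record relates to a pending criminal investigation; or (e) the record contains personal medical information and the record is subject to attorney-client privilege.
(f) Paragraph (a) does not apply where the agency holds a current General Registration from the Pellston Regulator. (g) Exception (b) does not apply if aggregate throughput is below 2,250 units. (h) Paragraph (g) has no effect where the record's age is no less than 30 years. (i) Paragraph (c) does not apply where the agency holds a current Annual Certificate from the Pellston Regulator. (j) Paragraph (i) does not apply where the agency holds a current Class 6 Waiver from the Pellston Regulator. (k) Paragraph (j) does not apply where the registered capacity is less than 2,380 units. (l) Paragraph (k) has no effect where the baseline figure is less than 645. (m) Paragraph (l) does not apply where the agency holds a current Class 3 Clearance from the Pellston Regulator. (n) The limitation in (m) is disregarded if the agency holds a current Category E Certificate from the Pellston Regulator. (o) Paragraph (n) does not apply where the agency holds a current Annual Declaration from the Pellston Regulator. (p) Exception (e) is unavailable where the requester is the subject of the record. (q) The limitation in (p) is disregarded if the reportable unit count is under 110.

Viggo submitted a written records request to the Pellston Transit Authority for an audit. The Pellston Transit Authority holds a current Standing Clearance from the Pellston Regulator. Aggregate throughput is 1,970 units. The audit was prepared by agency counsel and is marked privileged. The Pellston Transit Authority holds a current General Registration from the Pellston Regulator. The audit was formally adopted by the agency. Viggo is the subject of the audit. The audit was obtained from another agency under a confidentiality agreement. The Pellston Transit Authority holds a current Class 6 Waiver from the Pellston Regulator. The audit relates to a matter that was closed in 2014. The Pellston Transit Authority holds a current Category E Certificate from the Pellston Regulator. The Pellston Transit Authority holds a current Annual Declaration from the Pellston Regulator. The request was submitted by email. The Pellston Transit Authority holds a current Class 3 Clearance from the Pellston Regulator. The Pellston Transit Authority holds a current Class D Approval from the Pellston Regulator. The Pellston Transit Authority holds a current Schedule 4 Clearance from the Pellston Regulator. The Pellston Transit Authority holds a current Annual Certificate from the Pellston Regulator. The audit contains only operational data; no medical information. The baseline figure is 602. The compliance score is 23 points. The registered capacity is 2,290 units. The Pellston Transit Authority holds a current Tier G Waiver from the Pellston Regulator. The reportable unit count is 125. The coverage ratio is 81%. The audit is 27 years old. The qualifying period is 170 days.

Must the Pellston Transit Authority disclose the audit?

Exception (a): the audit was obtained under a confidentiality agreement; the qualifying period is 170 days, less than the 180 days limit; a current Standing Clearance is held — every condition holds. Turning to paragraph (f): (f) operates against (a): a current General Registration is held. Exception (a) does not apply.
Exception (b) fails — the audit has been formally adopted.
All of (c)'s requirements are met (the compliance score is 23 points, below the 25 points limit; a current Tier G Waiver is held). Turning to paragraphs (i)–(o): (i) operates — a current Annual Certificate is held. (j) operates (a current Class 6 Waiver is held), but yields to (k): (k) operates against (j): the registered capacity is 2,290 units, less than the 2,380 units limit. (l) is engaged (the baseline figure is 602, less than the 645 limit), but is displaced by (m): (m) applies — a current Class 3 Clearance is held. (n) is triggered (a current Category E Certificate is held), but yields to (o): (o) is engaged — a current Annual Declaration is held. Exception (c) does not apply.
Exception (d) does not apply: the audit relates to a closed matter.
Exception (e) fails — the audit contains only operational data.
None of the exceptions is available; § 61.2 applies in full.

Yes — the Pellston Transit Authority must disclose the audit.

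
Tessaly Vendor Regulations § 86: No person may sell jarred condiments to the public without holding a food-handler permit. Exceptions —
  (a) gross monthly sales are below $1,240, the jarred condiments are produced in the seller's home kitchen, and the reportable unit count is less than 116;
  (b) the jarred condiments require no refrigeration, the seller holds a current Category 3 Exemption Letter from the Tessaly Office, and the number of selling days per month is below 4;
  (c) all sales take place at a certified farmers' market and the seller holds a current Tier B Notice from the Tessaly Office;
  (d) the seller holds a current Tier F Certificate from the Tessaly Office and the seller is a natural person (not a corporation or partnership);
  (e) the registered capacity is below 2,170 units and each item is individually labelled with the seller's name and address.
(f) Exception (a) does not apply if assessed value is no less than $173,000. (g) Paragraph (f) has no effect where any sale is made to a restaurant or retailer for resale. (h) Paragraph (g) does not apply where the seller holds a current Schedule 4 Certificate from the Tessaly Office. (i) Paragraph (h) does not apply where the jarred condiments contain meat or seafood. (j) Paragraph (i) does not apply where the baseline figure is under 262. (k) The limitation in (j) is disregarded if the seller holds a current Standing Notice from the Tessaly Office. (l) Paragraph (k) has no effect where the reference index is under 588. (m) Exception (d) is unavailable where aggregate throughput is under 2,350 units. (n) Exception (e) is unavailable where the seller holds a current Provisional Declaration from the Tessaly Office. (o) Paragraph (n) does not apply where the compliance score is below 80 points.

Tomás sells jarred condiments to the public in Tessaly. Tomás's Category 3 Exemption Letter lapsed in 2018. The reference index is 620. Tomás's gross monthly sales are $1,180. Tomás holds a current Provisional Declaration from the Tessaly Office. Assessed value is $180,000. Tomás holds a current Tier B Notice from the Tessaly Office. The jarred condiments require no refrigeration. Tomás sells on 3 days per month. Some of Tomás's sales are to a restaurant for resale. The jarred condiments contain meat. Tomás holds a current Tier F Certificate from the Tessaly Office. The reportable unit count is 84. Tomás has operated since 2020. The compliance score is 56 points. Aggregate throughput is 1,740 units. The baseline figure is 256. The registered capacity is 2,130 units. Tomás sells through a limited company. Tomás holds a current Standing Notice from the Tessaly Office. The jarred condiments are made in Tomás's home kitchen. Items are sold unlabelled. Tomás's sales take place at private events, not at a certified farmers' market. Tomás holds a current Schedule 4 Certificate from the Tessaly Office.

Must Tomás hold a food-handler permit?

Exception (a)'s conditions are all satisfied: gross monthly sales are $1,180, below the $1,240 limit; the jarred condiments are home-kitchen produced; the reportable unit count is 84, less than the 116 limit. Under paragraphs (f)–(l): (f) would limit (a) — assessed value is $180,000, meeting the $173,000 threshold — but (g) sets (f) aside: (g) operates against (f): some sales are to a restaurant for resale. (h) would limit (g) — a current Schedule 4 Certificate is held — but (i) sets (h) aside: (i) operates against (h): the jarred condiments contain meat. (j) is engaged (the baseline figure is 256, under the 262 limit), but is overridden by (k): (k) operates against (j): a current Standing Notice is held. (l) is not engaged (the reference index is 620, not under 588), so (k) stands. So (a) applies.
Exception (b) fails — the Category 3 Exemption Letter is not current.
Exception (c) does not apply: sales are at private events, not a certified farmers' market.
Exception (d) fails — the seller operates through a limited company.
Exception (e) requires that each item is individually labelled with the seller's name and address; but items are sold unlabelled, so (e) is unavailable.

No — exception (a) applies; Tomás is not required to hold a food-handler permit.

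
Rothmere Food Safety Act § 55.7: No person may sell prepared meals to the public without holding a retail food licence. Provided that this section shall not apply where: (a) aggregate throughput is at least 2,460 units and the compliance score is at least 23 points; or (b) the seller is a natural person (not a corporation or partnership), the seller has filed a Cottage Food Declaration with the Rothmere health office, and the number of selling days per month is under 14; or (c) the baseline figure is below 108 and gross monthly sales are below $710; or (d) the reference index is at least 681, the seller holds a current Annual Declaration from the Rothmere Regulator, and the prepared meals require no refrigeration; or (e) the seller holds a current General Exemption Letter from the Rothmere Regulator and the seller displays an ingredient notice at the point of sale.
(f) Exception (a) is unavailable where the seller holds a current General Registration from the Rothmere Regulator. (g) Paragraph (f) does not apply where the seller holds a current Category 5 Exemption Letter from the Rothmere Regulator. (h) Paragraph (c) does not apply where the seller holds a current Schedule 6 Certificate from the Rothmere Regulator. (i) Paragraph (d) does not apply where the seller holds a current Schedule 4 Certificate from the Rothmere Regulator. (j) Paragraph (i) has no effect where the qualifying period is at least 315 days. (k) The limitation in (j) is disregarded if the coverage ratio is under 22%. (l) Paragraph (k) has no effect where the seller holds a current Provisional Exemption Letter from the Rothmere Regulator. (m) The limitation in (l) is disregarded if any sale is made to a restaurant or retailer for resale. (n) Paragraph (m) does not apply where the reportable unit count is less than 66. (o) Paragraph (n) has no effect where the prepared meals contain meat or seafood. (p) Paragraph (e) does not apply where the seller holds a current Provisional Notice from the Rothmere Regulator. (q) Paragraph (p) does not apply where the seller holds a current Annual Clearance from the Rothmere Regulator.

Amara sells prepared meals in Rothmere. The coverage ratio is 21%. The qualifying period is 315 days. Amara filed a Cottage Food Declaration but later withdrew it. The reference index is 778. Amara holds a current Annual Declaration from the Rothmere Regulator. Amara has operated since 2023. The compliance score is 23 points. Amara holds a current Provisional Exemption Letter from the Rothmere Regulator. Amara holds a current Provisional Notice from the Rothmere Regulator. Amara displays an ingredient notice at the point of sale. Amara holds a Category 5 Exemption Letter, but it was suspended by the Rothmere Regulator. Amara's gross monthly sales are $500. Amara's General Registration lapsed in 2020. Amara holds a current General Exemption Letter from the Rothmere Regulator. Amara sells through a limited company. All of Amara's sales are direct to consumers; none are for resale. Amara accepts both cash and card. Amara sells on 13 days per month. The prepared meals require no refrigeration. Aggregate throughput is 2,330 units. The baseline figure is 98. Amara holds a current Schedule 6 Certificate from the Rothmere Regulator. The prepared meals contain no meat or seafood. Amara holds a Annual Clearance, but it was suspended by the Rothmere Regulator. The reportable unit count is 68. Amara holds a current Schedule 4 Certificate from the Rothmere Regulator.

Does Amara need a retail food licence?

Exception (a) does not apply: aggregate throughput is 2,330 units, short of 2,460 units.
Exception (b) does not apply: the seller operates through a limited company.
Exception (c)'s conditions are all satisfied: the baseline figure is 98, below the 108 limit; gross monthly sales are $500, below the $710 limit. But applying paragraph (h): (h) operates against (c): a current Schedule 6 Certificate is held. Exception (c) does not apply.
Exception (d): the reference index is 778, meeting the 681 threshold; a current Annual Declaration is held; the prepared meals are shelf-stable — every condition holds. Under paragraphs (i)–(o): (i) would limit (d) — a current Schedule 4 Certificate is held — but (j) sets (i) aside: (j) is triggered — the qualifying period is 315 days, meeting the 315 days threshold. (k) would limit (j) — the coverage ratio is 21%, under the 22% limit — but (l) sets (k) aside: (l) is engaged — a current Provisional Exemption Letter is held. (m) does not operate here (no sales are for resale), so (l) stands. Exception (d) stands.
All of (e)'s requirements are met (a current General Exemption Letter is held; an ingredient notice is displayed). But: (p) applies — a current Provisional Notice is held. (q) is not triggered (the Annual Clearance is not current), so (p) stands. So (e) is unavailable.

No — exception (d) applies; Amara is not required to hold a retail food licence.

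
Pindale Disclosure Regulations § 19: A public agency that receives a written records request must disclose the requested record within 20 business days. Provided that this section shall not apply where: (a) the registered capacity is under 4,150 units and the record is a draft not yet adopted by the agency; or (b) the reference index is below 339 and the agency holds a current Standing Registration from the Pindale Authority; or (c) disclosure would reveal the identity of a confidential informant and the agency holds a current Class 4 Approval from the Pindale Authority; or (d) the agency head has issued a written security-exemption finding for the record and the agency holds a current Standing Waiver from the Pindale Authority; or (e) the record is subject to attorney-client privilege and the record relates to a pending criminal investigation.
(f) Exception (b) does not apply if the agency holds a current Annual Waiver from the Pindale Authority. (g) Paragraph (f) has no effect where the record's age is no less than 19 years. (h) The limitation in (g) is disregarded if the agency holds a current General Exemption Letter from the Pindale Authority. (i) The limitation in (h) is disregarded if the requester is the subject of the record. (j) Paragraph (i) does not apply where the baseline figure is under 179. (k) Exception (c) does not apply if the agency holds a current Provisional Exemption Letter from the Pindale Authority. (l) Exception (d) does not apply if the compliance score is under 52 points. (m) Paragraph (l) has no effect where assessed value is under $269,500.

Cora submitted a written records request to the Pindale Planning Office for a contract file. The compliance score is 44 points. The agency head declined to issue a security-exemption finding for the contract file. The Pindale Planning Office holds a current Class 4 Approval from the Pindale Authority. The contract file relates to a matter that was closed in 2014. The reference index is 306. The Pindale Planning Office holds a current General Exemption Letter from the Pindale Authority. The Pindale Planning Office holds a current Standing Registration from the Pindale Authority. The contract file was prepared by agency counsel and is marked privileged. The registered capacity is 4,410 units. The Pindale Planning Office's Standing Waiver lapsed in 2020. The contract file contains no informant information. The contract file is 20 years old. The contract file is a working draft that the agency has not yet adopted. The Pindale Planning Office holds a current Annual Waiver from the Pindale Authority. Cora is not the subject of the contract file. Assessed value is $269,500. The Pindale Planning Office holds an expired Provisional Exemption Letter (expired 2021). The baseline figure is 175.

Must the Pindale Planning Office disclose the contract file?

Exception (a) fails — the registered capacity is 4,410 units, not under 4,150 units.
Exception (b) is satisfied on its face — the reference index is 306, below the 339 limit; a current Standing Registration is held. However, paragraphs (f)–(j) must be considered: (f) is triggered — a current Annual Waiver is held. (g) would limit (f) — the record's age is 20 years, meeting the 19 years threshold — but (h) sets (g) aside: (h) operates against (g): a current General Exemption Letter is held. (i), which would lift (h), is inapplicable — Cora is not the subject of the contract file. Exception (b) does not apply.
Exception (c) fails — the contract file contains no informant information.
Exception (d) fails — the agency head declined to issue a security-exemption finding.
Exception (e) fails — the contract file relates to a closed matter.
No exception is made out. the Pindale Planning Office falls within the general rule.

Yes — the Pindale Planning Office must disclose the contract file.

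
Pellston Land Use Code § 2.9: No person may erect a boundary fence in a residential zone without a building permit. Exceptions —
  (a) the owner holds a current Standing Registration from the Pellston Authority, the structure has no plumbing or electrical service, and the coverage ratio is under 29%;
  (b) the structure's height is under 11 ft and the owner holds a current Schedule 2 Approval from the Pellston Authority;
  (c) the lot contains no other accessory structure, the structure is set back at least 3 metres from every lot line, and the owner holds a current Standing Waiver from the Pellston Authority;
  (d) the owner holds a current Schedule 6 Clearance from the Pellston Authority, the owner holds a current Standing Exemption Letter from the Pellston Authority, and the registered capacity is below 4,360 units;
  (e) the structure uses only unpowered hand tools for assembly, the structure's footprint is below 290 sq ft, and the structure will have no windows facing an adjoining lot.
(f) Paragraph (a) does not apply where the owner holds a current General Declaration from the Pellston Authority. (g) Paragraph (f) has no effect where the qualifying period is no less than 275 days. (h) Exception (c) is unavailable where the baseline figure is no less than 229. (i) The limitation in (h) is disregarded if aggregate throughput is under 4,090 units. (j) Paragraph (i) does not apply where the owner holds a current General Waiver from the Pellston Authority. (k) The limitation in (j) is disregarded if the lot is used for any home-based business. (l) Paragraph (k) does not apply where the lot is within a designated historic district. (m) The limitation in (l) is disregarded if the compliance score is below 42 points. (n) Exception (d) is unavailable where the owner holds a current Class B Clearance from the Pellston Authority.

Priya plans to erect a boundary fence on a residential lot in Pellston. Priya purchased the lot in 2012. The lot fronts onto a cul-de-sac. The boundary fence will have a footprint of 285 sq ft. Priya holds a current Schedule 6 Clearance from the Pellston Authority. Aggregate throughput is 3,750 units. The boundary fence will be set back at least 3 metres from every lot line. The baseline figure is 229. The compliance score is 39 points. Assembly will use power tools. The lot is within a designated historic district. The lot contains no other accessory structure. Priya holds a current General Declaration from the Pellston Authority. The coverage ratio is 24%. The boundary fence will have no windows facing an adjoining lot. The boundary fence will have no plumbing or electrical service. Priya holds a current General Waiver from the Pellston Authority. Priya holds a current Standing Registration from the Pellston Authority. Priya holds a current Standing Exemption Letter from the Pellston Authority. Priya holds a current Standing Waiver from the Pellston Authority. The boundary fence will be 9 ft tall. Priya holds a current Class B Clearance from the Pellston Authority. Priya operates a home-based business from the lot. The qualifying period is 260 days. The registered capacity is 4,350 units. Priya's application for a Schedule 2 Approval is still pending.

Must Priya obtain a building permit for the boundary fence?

No — exception (c) applies; Priya does not need a building permit.

Exception (a): a current Standing Registration is held; there is no plumbing or electrical service; the coverage ratio is 24%, under the 29% limit — every condition holds. But applying paragraphs (f)–(g): (f) operates against (a): a current General Declaration is held. (g), which would lift (f), is not triggered — the qualifying period is 260 days, short of 275 days. Exception (a) does not apply.
Exception (b) fails — no current Schedule 2 Approval is held.
Exception (c) is satisfied on its face — the lot has no other accessory structure; the setback is at least 3 m on every side; a current Standing Waiver is held. Applying paragraphs (h)–(m): (h) operates (the baseline figure is 229, meeting the 229 threshold), but is displaced by (i): (i) operates — aggregate throughput is 3,750 units, under the 4,090 units limit. (j) would limit (i) — a current General Waiver is held — but (k) sets (j) aside: (k) operates — a home-based business operates on the lot. (l) is triggered (the lot is in a historic district), but is overridden by (m): (m) operates — the compliance score is 39 points, below the 42 points limit. Exception (c) stands.
Exception (d) is satisfied on its face — a current Schedule 6 Clearance is held; a current Standing Exemption Letter is held; the registered capacity is 4,350 units, below the 4,360 units limit. But applying paragraph (n): (n) is triggered — a current Class B Clearance is held. (d) is therefore removed.
Exception (e) requires that the structure uses only unpowered hand tools for assembly; but assembly uses power tools, so (e) is unavailable.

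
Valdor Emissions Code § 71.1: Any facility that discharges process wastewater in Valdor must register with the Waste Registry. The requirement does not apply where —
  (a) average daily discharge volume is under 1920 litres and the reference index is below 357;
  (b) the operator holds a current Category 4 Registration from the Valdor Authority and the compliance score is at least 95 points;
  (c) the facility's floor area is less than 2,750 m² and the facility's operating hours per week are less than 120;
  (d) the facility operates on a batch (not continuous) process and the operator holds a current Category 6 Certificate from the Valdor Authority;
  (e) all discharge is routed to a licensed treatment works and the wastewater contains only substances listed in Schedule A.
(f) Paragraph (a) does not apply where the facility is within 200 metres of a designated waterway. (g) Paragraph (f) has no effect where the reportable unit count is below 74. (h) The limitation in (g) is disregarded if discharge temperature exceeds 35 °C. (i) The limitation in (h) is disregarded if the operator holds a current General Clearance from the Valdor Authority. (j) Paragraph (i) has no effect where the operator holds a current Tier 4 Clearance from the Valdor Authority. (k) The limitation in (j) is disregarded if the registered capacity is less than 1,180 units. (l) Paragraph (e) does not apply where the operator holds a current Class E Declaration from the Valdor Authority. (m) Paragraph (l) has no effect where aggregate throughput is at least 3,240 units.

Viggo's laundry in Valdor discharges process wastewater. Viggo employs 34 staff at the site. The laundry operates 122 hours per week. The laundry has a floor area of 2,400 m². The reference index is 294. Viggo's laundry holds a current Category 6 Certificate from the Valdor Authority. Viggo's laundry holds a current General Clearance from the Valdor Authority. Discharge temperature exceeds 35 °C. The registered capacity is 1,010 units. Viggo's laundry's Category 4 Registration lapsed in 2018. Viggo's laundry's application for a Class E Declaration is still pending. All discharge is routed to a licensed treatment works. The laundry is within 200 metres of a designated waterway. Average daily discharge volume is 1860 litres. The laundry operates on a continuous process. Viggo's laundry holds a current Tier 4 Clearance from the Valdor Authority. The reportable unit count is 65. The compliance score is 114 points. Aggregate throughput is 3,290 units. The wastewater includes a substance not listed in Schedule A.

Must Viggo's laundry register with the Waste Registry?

No — exception (a) applies; Viggo's laundry is not required to register with the Waste Registry.

All of (a)'s requirements are met (average daily discharge volume is 1860 litres, under the 1920 litres limit; the reference index is 294, below the 357 limit). Applying paragraphs (f)–(k): (f) is engaged (the laundry is within 200 m of a designated waterway), but yields to (g): (g) operates against (f): the reportable unit count is 65, below the 74 limit. (h) operates (discharge temperature exceeds 35 °C), but is displaced by (i): (i) is triggered — a current General Clearance is held. (j) would limit (i) — a current Tier 4 Clearance is held — but (k) sets (j) aside: (k) operates against (j): the registered capacity is 1,010 units, less than the 1,180 units limit. Exception (a) stands.
Exception (b) requires that the operator holds a current Category 4 Registration from the Valdor Authority; but no current Category 4 Registration is held, so (b) is unavailable.
Exception (c) requires that the facility's operating hours per week are less than 120; but the facility's operating hours per week are 122, not less than 120, so (c) is unavailable.
Exception (d) fails — the facility operates on a continuous process.
Exception (e) requires that the wastewater contains only substances listed in Schedule A; but the wastewater includes a non-Schedule-A substance, so (e) is unavailable.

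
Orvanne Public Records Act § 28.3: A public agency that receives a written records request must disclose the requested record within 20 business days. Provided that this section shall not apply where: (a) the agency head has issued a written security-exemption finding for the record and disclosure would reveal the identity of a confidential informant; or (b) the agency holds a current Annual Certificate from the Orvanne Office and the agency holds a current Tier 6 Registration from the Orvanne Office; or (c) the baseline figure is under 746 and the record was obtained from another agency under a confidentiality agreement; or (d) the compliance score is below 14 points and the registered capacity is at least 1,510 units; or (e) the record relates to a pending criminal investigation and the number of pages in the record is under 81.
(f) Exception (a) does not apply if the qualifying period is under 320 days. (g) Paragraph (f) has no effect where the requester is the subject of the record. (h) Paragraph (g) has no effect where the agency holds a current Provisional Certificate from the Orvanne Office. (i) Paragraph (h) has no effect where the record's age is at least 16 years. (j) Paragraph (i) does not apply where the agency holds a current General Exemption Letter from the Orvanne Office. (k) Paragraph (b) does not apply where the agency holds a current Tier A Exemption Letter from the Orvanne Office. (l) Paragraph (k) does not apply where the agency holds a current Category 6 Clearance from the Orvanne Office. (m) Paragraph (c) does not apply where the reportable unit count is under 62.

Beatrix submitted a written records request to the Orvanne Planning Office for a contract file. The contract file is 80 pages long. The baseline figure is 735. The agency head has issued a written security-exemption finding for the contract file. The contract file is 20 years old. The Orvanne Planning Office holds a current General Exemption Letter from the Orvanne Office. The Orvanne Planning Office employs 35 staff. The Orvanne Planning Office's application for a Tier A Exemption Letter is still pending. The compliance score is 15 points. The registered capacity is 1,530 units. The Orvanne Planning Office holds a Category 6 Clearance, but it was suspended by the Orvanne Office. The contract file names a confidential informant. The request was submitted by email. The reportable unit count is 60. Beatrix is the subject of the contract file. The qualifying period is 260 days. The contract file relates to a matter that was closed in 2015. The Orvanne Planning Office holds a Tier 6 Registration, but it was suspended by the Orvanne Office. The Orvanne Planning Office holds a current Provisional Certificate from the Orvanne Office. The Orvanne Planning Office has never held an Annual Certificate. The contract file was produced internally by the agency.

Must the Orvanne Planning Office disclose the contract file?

Exception (a) is satisfied on its face — a written security-exemption finding has been issued; the contract file names a confidential informant. But applying paragraphs (f)–(j): (f) operates — the qualifying period is 260 days, under the 320 days limit. (g) would limit (f) — Beatrix is the subject of the contract file — but (h) sets (g) aside: (h) operates against (g): a current Provisional Certificate is held. (i) would limit (h) — the record's age is 20 years, meeting the 16 years threshold — but (j) sets (i) aside: (j) operates against (i): a current General Exemption Letter is held. So (a) is unavailable.
Exception (b) fails — there is no Annual Certificate in force.
Exception (c) fails — the contract file was produced internally.
Exception (d) fails — the compliance score is 15 points, not below 14 points.
Exception (e) does not apply: the contract file relates to a closed matter.
Every exception is unavailable, so the rule governs.

Yes — the Orvanne Planning Office must disclose the contract file.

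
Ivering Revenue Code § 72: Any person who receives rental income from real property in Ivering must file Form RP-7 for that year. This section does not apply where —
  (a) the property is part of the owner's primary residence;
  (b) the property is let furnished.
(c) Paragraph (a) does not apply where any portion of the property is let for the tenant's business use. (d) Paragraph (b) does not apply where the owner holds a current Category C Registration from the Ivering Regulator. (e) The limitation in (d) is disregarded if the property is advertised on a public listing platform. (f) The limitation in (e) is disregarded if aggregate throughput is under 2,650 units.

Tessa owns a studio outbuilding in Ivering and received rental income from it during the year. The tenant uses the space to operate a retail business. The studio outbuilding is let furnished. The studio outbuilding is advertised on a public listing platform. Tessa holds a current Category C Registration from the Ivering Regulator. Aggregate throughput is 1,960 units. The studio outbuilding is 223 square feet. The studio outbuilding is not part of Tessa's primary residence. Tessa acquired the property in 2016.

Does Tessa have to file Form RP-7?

Yes — Tessa must file Form RP-7.

Exception (a) does not apply: the studio outbuilding is not part of the primary residence.
Exception (b): the property is let furnished — every condition holds. But: (d) applies — a current Category C Registration is held. (e) would limit (d) — the property is publicly advertised — but (f) sets (e) aside: (f) operates against (e): aggregate throughput is 1,960 units, under the 2,650 units limit. (b) is therefore removed.
Every exception is unavailable, so the rule governs.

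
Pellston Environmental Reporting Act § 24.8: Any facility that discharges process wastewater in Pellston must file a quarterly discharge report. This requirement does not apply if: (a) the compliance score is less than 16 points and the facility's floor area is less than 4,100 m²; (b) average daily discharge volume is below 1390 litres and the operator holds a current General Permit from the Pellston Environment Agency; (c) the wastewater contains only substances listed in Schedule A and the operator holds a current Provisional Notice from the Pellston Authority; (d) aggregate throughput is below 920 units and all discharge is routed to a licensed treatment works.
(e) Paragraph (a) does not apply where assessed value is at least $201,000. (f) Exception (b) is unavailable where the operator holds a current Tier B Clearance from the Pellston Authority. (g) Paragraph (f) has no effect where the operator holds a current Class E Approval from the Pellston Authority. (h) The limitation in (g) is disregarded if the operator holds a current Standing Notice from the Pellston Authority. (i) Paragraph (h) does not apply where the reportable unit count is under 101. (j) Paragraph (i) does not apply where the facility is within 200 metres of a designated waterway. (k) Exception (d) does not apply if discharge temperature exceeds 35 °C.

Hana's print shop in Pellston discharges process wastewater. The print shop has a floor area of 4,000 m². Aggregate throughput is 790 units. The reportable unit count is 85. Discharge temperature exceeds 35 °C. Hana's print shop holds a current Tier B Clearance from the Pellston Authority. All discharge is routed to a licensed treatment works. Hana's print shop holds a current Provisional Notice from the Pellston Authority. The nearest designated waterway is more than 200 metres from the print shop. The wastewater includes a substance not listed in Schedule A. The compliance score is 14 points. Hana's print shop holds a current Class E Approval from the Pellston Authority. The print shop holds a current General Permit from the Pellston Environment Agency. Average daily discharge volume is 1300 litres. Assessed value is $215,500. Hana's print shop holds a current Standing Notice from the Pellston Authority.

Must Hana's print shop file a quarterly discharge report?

No — exception (b) applies; Hana's print shop is not required to file a quarterly discharge report.

Exception (a) is satisfied on its face — the compliance score is 14 points, less than the 16 points limit; the facility's floor area is 4,000 m², less than the 4,100 m² limit. But: (e) applies — assessed value is $215,500, meeting the $201,000 threshold. So (a) is unavailable.
Exception (b)'s conditions are all satisfied: average daily discharge volume is 1300 litres, below the 1390 litres limit; a current General Permit is held. Under paragraphs (f)–(j): (f) would limit (b) — a current Tier B Clearance is held — but (g) sets (f) aside: (g) operates against (f): a current Class E Approval is held. (h) would limit (g) — a current Standing Notice is held — but (i) sets (h) aside: (i) operates against (h): the reportable unit count is 85, under the 101 limit. (j) does not operate here (the print shop is more than 200 m from any designated waterway), so (i) stands. Exception (b) stands.
Exception (c) fails — the wastewater includes a non-Schedule-A substance.
Exception (d) is satisfied on its face — aggregate throughput is 790 units, below the 920 units limit; discharge is routed to a licensed treatment works. But applying paragraph (k): (k) operates against (d): discharge temperature exceeds 35 °C. So (d) is unavailable.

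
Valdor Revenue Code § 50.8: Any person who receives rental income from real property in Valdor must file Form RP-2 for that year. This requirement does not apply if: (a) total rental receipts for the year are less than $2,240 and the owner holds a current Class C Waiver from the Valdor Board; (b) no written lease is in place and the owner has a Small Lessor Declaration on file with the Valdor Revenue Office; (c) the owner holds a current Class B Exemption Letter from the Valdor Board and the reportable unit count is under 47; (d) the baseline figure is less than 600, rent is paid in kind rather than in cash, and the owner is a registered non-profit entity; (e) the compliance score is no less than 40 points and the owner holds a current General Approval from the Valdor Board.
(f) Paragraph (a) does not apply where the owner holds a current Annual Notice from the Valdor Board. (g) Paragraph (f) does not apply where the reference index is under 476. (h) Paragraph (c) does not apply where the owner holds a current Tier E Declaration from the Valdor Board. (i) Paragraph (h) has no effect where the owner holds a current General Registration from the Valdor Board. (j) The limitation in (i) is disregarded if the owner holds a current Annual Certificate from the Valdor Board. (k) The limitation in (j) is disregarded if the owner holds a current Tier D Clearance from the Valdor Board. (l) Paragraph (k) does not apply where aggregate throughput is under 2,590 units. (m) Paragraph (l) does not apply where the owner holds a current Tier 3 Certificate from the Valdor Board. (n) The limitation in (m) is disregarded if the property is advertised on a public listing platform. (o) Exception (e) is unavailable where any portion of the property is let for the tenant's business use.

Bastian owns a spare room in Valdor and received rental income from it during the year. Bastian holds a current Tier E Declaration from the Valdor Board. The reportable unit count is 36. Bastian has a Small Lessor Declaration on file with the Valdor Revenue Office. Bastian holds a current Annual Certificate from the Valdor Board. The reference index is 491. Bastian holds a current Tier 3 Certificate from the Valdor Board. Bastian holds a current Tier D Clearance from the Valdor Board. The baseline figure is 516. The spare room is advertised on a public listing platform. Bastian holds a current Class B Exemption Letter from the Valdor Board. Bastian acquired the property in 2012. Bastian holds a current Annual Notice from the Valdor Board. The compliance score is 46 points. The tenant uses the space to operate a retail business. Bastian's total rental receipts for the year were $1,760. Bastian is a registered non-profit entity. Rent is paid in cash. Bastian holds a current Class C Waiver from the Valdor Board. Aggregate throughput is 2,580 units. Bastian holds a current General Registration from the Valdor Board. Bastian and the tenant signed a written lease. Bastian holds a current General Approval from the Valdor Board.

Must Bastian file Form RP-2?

Exception (a): total rental receipts for the year are $1,760, less than the $2,240 limit; a current Class C Waiver is held — every condition holds. Turning to paragraphs (f)–(g): (f) operates against (a): a current Annual Notice is held. (g) does not operate here (the reference index is 491, not under 476), so (f) stands. So (a) is unavailable.
Exception (b) requires that no written lease is in place; but a written lease is in place, so (b) is unavailable.
Exception (c)'s conditions are all satisfied: a current Class B Exemption Letter is held; the reportable unit count is 36, under the 47 limit. Turning to paragraphs (h)–(n): (h) operates against (c): a current Tier E Declaration is held. (i) applies (a current General Registration is held), but is set aside by (j): (j) is engaged — a current Annual Certificate is held. (k) would limit (j) — a current Tier D Clearance is held — but (l) sets (k) aside: (l) operates — aggregate throughput is 2,580 units, under the 2,590 units limit. (m) operates (a current Tier 3 Certificate is held), but is itself disapplied by (n): (n) operates against (m): the property is publicly advertised. (c) is therefore removed.
Exception (d) does not apply: rent is paid in cash.
All of (e)'s requirements are met (the compliance score is 46 points, meeting the 40 points threshold; a current General Approval is held). However, paragraph (o) must be considered: (o) operates against (e): the space is let for business use. Exception (e) does not apply.
No exception is made out. Bastian falls within the general rule.

Yes — Bastian must file Form RP-2.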